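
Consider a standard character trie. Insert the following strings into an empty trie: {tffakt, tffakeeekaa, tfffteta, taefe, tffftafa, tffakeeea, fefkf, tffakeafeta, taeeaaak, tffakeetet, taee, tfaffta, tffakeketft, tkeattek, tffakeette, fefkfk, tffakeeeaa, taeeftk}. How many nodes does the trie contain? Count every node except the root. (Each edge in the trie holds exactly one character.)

67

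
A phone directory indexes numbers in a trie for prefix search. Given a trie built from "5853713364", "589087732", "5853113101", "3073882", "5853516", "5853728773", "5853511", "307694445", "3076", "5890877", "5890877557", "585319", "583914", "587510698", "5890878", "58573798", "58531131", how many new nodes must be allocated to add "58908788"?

1

"5890878" is already a path in the trie; the remaining "8" must be added.
So 8 − 7 = 1 new nodes.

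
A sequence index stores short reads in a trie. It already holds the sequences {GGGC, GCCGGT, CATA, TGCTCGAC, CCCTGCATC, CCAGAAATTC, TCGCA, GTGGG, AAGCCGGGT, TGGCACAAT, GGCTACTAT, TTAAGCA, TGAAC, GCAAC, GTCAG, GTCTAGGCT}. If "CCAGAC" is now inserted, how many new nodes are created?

Walking "CCAGAC" from the root, the first 5 characters ("CCAGA") follow existing edges; "C" is the first miss.
Each of the 1 remaining characters creates one node.

1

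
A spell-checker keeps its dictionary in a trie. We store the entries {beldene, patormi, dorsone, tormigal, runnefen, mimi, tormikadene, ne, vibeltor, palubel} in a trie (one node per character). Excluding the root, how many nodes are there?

For each word, the new-node count is its length minus the longest prefix already in the trie:
  "beldene" → 7 new (b, e, l, d, e, n, e)
  "patormi" → 7 new (p, a, t, o, r, m, i)
  "dorsone" → 7 new (d, o, r, s, o, n, e)
  "tormigal" → 8 new (t, o, r, m, i, g, a, l)
  "runnefen" → 8 new (r, u, n, n, e, f, e, n)
  "mimi" → 4 new (m, i, m, i)
  "tormikadene" → prefix "tormi" already present; 6 new (k, a, d, e, n, e)
  "ne" → 2 new (n, e)
  "vibeltor" → 8 new (v, i, b, e, l, t, o, r)
  "palubel" → prefix "pa" already present; 5 new (l, u, b, e, l)
Total nodes = 7 + 7 + 7 + 8 + 8 + 4 + 6 + 2 + 8 + 5 = 62

62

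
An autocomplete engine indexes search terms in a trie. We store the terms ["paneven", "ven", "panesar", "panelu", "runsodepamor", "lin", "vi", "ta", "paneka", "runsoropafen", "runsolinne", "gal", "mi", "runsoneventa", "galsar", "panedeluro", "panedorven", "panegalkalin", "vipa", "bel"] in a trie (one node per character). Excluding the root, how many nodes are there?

86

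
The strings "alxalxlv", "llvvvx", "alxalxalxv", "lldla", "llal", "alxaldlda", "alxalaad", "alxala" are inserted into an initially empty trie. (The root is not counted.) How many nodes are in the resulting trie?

30

Trie structure (* marks end of a word):
(root)
├─ a
│  └─ l
│     └─ x
│        └─ a
│           └─ l
│              ├─ a *
│              │  └─ a
│              │     └─ d *
│              ├─ d
│              │  └─ l
│              │     └─ d
│              │        └─ a *
│              └─ x
│                 ├─ a
│                 │  └─ l
│                 │     └─ x
│                 │        └─ v *
│                 └─ l
│                    └─ v *
└─ l
   └─ l
      ├─ a
      │  └─ l *
      ├─ d
      │  └─ l
      │     └─ a *
      └─ v
         └─ v
            └─ v
               └─ x *
Counting every labelled node above: 30.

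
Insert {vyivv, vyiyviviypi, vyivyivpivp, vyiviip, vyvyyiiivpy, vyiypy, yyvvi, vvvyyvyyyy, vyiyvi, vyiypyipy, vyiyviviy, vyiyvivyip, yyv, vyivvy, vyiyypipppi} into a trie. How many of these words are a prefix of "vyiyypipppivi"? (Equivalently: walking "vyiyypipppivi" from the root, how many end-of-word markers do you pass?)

1

Walk "vyiyypipppivi" from the root; an end-of-word marker is hit whenever a stored word is a prefix of "vyiyypipppivi".
Prefixes of the query that are stored words: "vyiyypipppi"
Count: 1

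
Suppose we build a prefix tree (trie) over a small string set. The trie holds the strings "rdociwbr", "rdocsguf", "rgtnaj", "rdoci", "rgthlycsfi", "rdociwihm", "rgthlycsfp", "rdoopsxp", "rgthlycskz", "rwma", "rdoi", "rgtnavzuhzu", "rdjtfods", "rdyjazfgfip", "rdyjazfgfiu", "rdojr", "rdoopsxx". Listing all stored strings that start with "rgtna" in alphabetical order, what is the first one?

DFS of the "rgtna" subtree visits, in order: "rgtnaj", "rgtnavzuhzu"
The 1st is rgtnaj.

rgtnaj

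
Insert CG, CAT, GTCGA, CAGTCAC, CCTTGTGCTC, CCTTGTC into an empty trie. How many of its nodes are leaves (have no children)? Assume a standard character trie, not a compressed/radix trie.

A leaf is a node with no children — equivalently, the end of a word that is not a proper prefix of any other stored word.
Those words: "CAGTCAC", "CAT", "CCTTGTC", "CCTTGTGCTC", "CG", "GTCGA"
Leaf count: 6

6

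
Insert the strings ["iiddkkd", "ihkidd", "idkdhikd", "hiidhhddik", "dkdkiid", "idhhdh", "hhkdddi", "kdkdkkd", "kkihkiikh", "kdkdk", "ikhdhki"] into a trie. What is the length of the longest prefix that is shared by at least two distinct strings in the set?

Equivalently: take the maximum, over all pairs, of their longest common prefix length.
"kdkdk" and "kdkdkkd" agree on "kdkdk" (5 characters) before diverging; nothing deeper is shared.
Longest shared-prefix length: 5

5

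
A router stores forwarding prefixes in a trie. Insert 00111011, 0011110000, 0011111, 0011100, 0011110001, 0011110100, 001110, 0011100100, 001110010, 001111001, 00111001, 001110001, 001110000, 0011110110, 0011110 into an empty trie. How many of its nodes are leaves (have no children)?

10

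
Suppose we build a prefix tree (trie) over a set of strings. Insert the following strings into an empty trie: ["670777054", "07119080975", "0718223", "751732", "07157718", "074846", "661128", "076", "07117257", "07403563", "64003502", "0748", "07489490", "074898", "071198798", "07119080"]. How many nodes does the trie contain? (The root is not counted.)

70

For each word, the new-node count is its length minus the longest prefix already in the trie:
  "670777054" → 9 new (6, 7, 0, 7, 7, 7, 0, 5, 4)
  "07119080975" → 11 new (0, 7, 1, 1, 9, 0, 8, 0, 9, 7, 5)
  "0718223" → prefix "071" already present; 4 new (8, 2, 2, 3)
  "751732" → 6 new (7, 5, 1, 7, 3, 2)
  "07157718" → prefix "071" already present; 5 new (5, 7, 7, 1, 8)
  "074846" → prefix "07" already present; 4 new (4, 8, 4, 6)
  "661128" → prefix "6" already present; 5 new (6, 1, 1, 2, 8)
  "076" → prefix "07" already present; 1 new (6)
  "07117257" → prefix "0711" already present; 4 new (7, 2, 5, 7)
  "07403563" → prefix "074" already present; 5 new (0, 3, 5, 6, 3)
  "64003502" → prefix "6" already present; 7 new (4, 0, 0, 3, 5, 0, 2)
  "0748" → prefix "0748" already present; 0 new (none)
  "07489490" → prefix "0748" already present; 4 new (9, 4, 9, 0)
  "074898" → prefix "07489" already present; 1 new (8)
  "071198798" → prefix "07119" already present; 4 new (8, 7, 9, 8)
  "07119080" → prefix "07119080" already present; 0 new (none)
Total nodes = 9 + 11 + 4 + 6 + 5 + 4 + 5 + 1 + 4 + 5 + 7 + 0 + 4 + 1 + 4 + 0 = 70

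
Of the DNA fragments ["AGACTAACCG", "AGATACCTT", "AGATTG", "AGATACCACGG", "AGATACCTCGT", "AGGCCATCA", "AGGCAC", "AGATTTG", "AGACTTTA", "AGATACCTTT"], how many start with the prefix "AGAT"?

6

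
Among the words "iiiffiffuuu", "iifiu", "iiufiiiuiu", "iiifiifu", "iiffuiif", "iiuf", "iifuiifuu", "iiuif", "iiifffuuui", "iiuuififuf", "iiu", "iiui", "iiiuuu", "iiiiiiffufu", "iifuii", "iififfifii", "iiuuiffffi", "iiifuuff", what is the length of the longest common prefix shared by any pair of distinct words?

The deepest shared node is where two words last agree before diverging.
e.g. "iifuii" and "iifuiifuu" share the prefix "iifuii" of length 6; no pair shares a longer one.
Longest shared-prefix length: 6

6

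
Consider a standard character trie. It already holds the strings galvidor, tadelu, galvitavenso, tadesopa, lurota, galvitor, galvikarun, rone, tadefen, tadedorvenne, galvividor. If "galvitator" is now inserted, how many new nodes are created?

3

"galvita" is already a path in the trie; the remaining "tor" must be added.
Each of the 3 remaining characters creates one node.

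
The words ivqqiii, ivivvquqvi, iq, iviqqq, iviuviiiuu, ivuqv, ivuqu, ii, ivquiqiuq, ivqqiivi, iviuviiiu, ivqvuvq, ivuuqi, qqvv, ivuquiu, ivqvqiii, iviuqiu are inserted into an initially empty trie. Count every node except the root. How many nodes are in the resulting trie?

59

Count nodes per top-level branch (shared prefixes stored once):
  'i'-branch (ii, iq, iviqqq, iviuqiu, iviuviiiu, iviuviiiuu, ivivvquqvi, ivqqiii, ivqqiivi, ivquiqiuq, ivqvqiii, ivqvuvq, ivuqu, ivuquiu, ivuqv, ivuuqi): 55 nodes
  'q'-branch (qqvv): 4 nodes
Sum: 59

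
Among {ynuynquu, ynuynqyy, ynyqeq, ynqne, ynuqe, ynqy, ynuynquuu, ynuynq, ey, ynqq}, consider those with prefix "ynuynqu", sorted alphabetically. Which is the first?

ynuynquu

DFS of the "ynuynqu" subtree visits, in order: "ynuynquu", "ynuynquuu"
The 1st is ynuynquu.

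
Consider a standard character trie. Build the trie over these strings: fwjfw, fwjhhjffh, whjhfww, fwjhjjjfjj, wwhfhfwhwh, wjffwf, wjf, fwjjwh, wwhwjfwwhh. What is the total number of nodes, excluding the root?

Insert word by word; a character creates a node only if that edge doesn't already exist:
  "fwjfw" → 5 new (f, w, j, f, w)
  "fwjhhjffh" → prefix "fwj" already present; 6 new (h, h, j, f, f, h)
  "whjhfww" → 7 new (w, h, j, h, f, w, w)
  "fwjhjjjfjj" → prefix "fwjh" already present; 6 new (j, j, j, f, j, j)
  "wwhfhfwhwh" → prefix "w" already present; 9 new (w, h, f, h, f, w, h, w, h)
  "wjffwf" → prefix "w" already present; 5 new (j, f, f, w, f)
  "wjf" → prefix "wjf" already present; 0 new (none)
  "fwjjwh" → prefix "fwj" already present; 3 new (j, w, h)
  "wwhwjfwwhh" → prefix "wwh" already present; 7 new (w, j, f, w, w, h, h)
Total nodes = 5 + 6 + 7 + 6 + 9 + 5 + 0 + 3 + 7 = 48

48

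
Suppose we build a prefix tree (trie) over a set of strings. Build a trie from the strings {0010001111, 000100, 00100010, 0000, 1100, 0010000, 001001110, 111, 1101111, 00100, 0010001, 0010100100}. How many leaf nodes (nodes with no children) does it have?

A leaf is a node with no children — equivalently, the end of a word that is not a proper prefix of any other stored word.
Those words: "0000", "000100", "0010000", "00100010", "0010001111", "001001110", "0010100100", "1100", "1101111", "111"
Leaf count: 10

10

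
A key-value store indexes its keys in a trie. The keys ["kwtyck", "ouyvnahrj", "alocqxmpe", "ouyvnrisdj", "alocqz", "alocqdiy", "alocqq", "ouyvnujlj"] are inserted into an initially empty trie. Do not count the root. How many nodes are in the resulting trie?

Count nodes per top-level branch (shared prefixes stored once):
  'a'-branch (alocqdiy, alocqq, alocqxmpe, alocqz): 14 nodes
  'k'-branch (kwtyck): 6 nodes
  'o'-branch (ouyvnahrj, ouyvnrisdj, ouyvnujlj): 18 nodes
Sum: 38

38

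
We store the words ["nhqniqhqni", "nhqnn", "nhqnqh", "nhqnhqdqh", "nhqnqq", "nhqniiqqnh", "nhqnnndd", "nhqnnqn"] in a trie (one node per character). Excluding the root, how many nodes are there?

29

Trie structure (* marks end of a word):
(root)
└─ n
   └─ h
      └─ q
         └─ n
            ├─ h
            │  └─ q
            │     └─ d
            │        └─ q
            │           └─ h *
            ├─ i
            │  ├─ i
            │  │  └─ q
            │  │     └─ q
            │  │        └─ n
            │  │           └─ h *
            │  └─ q
            │     └─ h
            │        └─ q
            │           └─ n
            │              └─ i *
            ├─ n *
            │  ├─ n
            │  │  └─ d
            │  │     └─ d *
            │  └─ q
            │     └─ n *
            └─ q
               ├─ h *
               └─ q *
Counting every labelled node above: 29.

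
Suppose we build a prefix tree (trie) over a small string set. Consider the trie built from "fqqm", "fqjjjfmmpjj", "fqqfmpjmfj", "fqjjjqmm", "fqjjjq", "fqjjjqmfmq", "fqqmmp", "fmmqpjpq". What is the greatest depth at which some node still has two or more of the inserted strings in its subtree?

7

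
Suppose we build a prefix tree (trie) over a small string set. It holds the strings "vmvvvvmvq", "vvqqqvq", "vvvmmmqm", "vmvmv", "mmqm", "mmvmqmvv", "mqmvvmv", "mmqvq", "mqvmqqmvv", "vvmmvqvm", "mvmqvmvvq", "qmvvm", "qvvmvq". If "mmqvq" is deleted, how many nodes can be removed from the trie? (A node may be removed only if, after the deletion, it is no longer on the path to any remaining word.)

2

After clearing the end-marker at "mmqvq", prune upward until reaching a node still needed by another word.
The suffix "vq" (2 nodes) is used only by "mmqvq"; the node for "mmq" still has the child "m", so pruning stops there.
Nodes removed: 2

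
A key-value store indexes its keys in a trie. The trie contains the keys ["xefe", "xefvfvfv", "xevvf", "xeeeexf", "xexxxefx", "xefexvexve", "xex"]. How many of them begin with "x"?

Traverse to the node for "x", then collect every word in that subtree.
Words under "x": xeeeexf, xefe, xefexvexve, xefvfvfv, xevvf, xex, xexxxefx
Count: 7

7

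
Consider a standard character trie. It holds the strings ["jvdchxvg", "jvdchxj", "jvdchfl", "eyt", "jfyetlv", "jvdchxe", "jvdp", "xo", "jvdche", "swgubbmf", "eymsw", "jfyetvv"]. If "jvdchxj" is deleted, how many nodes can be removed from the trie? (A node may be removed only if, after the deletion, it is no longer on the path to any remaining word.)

1

A node on "jvdchxj"'s path can go only if nothing else ends at it or branches off below it.
The suffix "j" (1 node) is used only by "jvdchxj"; the node for "jvdchx" still has the child "v", so pruning stops there.
Nodes removed: 1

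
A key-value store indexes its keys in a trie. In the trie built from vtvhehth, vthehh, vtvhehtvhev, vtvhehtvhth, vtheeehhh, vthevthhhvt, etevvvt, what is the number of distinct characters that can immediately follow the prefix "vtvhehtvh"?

Walk "vtvhehtvh" from the root, arriving at one node.
Distinct next characters after "vtvhehtvh": e, t.
That node has 2 child edges.

2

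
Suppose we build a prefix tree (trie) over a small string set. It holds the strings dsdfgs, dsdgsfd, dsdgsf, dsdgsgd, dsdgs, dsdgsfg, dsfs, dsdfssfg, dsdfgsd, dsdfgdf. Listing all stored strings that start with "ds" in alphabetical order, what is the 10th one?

dsfs

DFS of the "ds" subtree visits, in order: "dsdfgdf", "dsdfgs", "dsdfgsd", "dsdfssfg", "dsdgs", "dsdgsf", "dsdgsfd", "dsdgsfg", "dsdgsgd", "dsfs"
The 10th is dsfs.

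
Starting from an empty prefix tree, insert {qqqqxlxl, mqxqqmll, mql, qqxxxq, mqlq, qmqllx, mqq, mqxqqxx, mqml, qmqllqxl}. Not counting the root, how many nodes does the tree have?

For each word, the new-node count is its length minus the longest prefix already in the trie:
  "qqqqxlxl" → 8 new (q, q, q, q, x, l, x, l)
  "mqxqqmll" → 8 new (m, q, x, q, q, m, l, l)
  "mql" → prefix "mq" already present; 1 new (l)
  "qqxxxq" → prefix "qq" already present; 4 new (x, x, x, q)
  "mqlq" → prefix "mql" already present; 1 new (q)
  "qmqllx" → prefix "q" already present; 5 new (m, q, l, l, x)
  "mqq" → prefix "mq" already present; 1 new (q)
  "mqxqqxx" → prefix "mqxqq" already present; 2 new (x, x)
  "mqml" → prefix "mq" already present; 2 new (m, l)
  "qmqllqxl" → prefix "qmqll" already present; 3 new (q, x, l)
Total nodes = 8 + 8 + 1 + 4 + 1 + 5 + 1 + 2 + 2 + 3 = 35

35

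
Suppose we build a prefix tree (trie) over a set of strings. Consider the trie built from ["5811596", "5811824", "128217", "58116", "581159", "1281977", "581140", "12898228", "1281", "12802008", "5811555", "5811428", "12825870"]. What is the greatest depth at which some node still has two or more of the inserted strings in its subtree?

The deepest shared node is where two words last agree before diverging.
"581159" and "5811596" agree on "581159" (6 characters) before diverging; nothing deeper is shared.
Longest shared-prefix length: 6

6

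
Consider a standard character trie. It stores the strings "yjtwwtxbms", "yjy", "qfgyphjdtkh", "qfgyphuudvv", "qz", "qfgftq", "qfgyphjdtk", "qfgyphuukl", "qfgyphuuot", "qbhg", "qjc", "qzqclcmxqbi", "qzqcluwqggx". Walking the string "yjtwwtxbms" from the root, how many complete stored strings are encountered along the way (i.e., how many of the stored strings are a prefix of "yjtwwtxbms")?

1

Walk "yjtwwtxbms" from the root; an end-of-word marker is hit whenever a stored word is a prefix of "yjtwwtxbms".
Prefixes of the query that are stored words: "yjtwwtxbms"
Count: 1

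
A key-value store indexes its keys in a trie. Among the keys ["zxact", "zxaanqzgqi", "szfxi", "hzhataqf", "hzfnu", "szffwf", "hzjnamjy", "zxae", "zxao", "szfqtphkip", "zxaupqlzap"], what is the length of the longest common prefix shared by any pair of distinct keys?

3

The deepest shared node is where two words last agree before diverging.
"szffwf" and "szfqtphkip" agree on "szf" (3 characters) before diverging; nothing deeper is shared.
Longest shared-prefix length: 3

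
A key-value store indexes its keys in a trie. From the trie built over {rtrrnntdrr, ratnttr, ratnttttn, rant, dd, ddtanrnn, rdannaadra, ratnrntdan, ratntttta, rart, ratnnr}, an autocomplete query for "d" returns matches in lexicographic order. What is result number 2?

DFS of the "d" subtree visits, in order: "dd", "ddtanrnn"
Position 2: ddtanrnn

ddtanrnn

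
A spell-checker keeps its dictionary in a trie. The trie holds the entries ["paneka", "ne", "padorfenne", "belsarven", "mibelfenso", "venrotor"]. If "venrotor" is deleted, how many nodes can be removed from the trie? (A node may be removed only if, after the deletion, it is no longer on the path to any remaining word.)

After clearing the end-marker at "venrotor", prune upward until reaching a node still needed by another word.
No other word shares any prefix with "venrotor", so all 8 of its nodes go.
Nodes removed: 8

8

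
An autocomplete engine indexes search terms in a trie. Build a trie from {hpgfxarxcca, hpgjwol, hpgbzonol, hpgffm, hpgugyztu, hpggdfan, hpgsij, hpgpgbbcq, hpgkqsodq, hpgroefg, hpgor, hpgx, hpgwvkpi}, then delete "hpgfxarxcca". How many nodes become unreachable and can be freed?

7

After clearing the end-marker at "hpgfxarxcca", prune upward until reaching a node still needed by another word.
The suffix "xarxcca" (7 nodes) is used only by "hpgfxarxcca"; the node for "hpgf" still has the child "f", so pruning stops there.
Nodes removed: 7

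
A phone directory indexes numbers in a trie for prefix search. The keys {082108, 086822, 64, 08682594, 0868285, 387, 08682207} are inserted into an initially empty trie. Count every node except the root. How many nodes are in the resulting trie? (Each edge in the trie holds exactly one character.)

Count nodes per top-level branch (shared prefixes stored once):
  '0'-branch (082108, 086822, 08682207, 08682594, 0868285): 17 nodes
  '3'-branch (387): 3 nodes
  '6'-branch (64): 2 nodes
Sum: 22

22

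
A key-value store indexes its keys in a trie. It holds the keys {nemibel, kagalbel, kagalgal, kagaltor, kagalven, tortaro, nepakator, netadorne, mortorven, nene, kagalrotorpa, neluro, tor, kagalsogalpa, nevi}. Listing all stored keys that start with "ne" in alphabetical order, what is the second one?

nemibel

Filter for "ne…" and sort: "neluro", "nemibel", "nene", "nepakator", "netadorne", "nevi"
The 2nd is nemibel.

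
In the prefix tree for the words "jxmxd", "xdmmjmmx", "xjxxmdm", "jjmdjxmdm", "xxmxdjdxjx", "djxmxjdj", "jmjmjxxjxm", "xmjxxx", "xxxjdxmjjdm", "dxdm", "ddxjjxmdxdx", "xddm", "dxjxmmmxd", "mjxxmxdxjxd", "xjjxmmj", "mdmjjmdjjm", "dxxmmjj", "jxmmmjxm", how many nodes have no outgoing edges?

Leaves are exactly the stored words that no other stored word extends.
Those words: "ddxjjxmdxdx", "djxmxjdj", "dxdm", "dxjxmmmxd", "dxxmmjj", "jjmdjxmdm", "jmjmjxxjxm", "jxmmmjxm", "jxmxd", "mdmjjmdjjm", "mjxxmxdxjxd", "xddm", "xdmmjmmx", "xjjxmmj", "xjxxmdm", "xmjxxx", "xxmxdjdxjx", "xxxjdxmjjdm"
Leaf count: 18

18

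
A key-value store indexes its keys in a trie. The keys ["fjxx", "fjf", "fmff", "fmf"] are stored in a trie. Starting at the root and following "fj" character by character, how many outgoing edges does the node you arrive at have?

The children of the "fj" node are the distinct next characters among strings starting with "fj".
Distinct next characters after "fj": f, x.
That node has 2 child edges.

2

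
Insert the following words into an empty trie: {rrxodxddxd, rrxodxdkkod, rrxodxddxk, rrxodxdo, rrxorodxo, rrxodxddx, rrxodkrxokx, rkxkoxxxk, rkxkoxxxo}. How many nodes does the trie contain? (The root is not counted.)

36

Count nodes per top-level branch (shared prefixes stored once):
  'r'-branch (rkxkoxxxk, rkxkoxxxo, rrxodkrxokx, rrxodxddx, rrxodxddxd, rrxodxddxk, rrxodxdkkod, rrxodxdo, rrxorodxo): 36 nodes
Sum: 36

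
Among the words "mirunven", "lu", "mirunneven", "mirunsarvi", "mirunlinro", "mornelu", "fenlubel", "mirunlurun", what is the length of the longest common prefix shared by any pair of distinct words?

6

The deepest shared node is where two words last agree before diverging.
"mirunlinro" and "mirunlurun" agree on "mirunl" (6 characters) before diverging; nothing deeper is shared.
Longest shared-prefix length: 6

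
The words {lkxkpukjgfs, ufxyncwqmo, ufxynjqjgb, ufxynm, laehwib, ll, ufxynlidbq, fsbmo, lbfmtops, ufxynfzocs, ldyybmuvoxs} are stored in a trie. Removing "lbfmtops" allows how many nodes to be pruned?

7

After clearing the end-marker at "lbfmtops", prune upward until reaching a node still needed by another word.
The suffix "bfmtops" (7 nodes) is used only by "lbfmtops"; the node for "l" still has the child "k", so pruning stops there.
Nodes removed: 7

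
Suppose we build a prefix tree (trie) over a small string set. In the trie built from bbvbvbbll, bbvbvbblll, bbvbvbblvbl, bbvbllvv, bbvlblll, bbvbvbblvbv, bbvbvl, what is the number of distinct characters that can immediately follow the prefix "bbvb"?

2

Follow the path "bbvb" to its node, then look at its outgoing edges.
Characters that immediately follow "bbvb" among the stored strings: {l, v}.
That node has 2 child edges.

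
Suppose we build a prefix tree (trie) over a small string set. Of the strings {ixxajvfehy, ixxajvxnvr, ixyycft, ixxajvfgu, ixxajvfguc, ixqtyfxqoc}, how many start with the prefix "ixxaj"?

4

Walk to "ixxaj"; the words in its subtree are exactly those with that prefix.
Matches: "ixxajvfehy", "ixxajvfgu", "ixxajvfguc", "ixxajvxnvr"
Count: 4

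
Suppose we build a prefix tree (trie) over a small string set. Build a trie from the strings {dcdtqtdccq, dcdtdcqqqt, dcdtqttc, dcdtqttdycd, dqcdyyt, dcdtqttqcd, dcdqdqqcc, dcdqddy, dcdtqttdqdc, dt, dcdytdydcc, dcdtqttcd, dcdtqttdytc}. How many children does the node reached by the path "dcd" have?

3

Walk "dcd" from the root, arriving at one node.
Characters that immediately follow "dcd" among the stored strings: {q, t, y}.
That node has 3 child edges.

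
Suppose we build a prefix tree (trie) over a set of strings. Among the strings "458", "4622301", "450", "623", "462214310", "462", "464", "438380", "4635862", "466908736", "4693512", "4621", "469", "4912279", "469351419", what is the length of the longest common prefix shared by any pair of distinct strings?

6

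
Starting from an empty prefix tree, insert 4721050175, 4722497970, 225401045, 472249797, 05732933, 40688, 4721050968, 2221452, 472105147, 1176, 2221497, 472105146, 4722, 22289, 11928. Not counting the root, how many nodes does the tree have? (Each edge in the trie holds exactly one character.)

Count nodes per top-level branch (shared prefixes stored once):
  '0'-branch (05732933): 8 nodes
  '1'-branch (1176, 11928): 7 nodes
  '2'-branch (2221452, 2221497, 22289, 225401045): 18 nodes
  '4'-branch (40688, 4721050175, 4721050968, 472105146, 472105147, 4722, 472249797, 4722497970): 28 nodes
Sum: 61

61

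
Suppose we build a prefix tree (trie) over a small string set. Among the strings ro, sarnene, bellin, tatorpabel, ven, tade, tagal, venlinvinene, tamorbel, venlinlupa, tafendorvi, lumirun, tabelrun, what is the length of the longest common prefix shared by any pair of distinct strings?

6

The deepest shared node is where two words last agree before diverging.
e.g. "venlinlupa" and "venlinvinene" share the prefix "venlin" of length 6; no pair shares a longer one.
Longest shared-prefix length: 6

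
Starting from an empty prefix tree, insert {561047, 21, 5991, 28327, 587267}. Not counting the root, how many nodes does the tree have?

20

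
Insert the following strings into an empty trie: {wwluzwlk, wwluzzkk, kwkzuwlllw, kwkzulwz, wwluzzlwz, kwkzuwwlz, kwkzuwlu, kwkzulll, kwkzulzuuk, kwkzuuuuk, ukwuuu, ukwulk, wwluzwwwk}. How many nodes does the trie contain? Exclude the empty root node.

52

Count nodes per top-level branch (shared prefixes stored once):
  'k'-branch (kwkzulll, kwkzulwz, kwkzulzuuk, kwkzuuuuk, kwkzuwlllw, kwkzuwlu, kwkzuwwlz): 27 nodes
  'u'-branch (ukwulk, ukwuuu): 8 nodes
  'w'-branch (wwluzwlk, wwluzwwwk, wwluzzkk, wwluzzlwz): 17 nodes
Sum: 52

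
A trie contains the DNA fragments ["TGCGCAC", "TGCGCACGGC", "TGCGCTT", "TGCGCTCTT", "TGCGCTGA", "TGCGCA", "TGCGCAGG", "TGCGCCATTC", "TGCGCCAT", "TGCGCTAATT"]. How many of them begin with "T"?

Walk to "T"; the words in its subtree are exactly those with that prefix.
Matches: "TGCGCA", "TGCGCAC", "TGCGCACGGC", "TGCGCAGG", "TGCGCCAT", "TGCGCCATTC", "TGCGCTAATT", "TGCGCTCTT", "TGCGCTGA", "TGCGCTT"
Count: 10

10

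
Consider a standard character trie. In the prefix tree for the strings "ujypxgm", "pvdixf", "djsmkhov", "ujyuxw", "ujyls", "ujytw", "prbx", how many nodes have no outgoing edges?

A leaf is a node with no children — equivalently, the end of a word that is not a proper prefix of any other stored word.
Those words: "djsmkhov", "prbx", "pvdixf", "ujyls", "ujypxgm", "ujytw", "ujyuxw"
Leaf count: 7

7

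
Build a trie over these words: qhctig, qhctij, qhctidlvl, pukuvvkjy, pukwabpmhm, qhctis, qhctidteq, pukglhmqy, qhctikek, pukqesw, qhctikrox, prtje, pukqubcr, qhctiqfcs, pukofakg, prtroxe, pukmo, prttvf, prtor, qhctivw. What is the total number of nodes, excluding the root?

77

Insert word by word; a character creates a node only if that edge doesn't already exist:
  "qhctig" → 6 new (q, h, c, t, i, g)
  "qhctij" → prefix "qhcti" already present; 1 new (j)
  "qhctidlvl" → prefix "qhcti" already present; 4 new (d, l, v, l)
  "pukuvvkjy" → 9 new (p, u, k, u, v, v, k, j, y)
  "pukwabpmhm" → prefix "puk" already present; 7 new (w, a, b, p, m, h, m)
  "qhctis" → prefix "qhcti" already present; 1 new (s)
  "qhctidteq" → prefix "qhctid" already present; 3 new (t, e, q)
  "pukglhmqy" → prefix "puk" already present; 6 new (g, l, h, m, q, y)
  "qhctikek" → prefix "qhcti" already present; 3 new (k, e, k)
  "pukqesw" → prefix "puk" already present; 4 new (q, e, s, w)
  "qhctikrox" → prefix "qhctik" already present; 3 new (r, o, x)
  "prtje" → prefix "p" already present; 4 new (r, t, j, e)
  "pukqubcr" → prefix "pukq" already present; 4 new (u, b, c, r)
  "qhctiqfcs" → prefix "qhcti" already present; 4 new (q, f, c, s)
  "pukofakg" → prefix "puk" already present; 5 new (o, f, a, k, g)
  "prtroxe" → prefix "prt" already present; 4 new (r, o, x, e)
  "pukmo" → prefix "puk" already present; 2 new (m, o)
  "prttvf" → prefix "prt" already present; 3 new (t, v, f)
  "prtor" → prefix "prt" already present; 2 new (o, r)
  "qhctivw" → prefix "qhcti" already present; 2 new (v, w)
Total nodes = 6 + 1 + 4 + 9 + 7 + 1 + 3 + 6 + 3 + 4 + 3 + 4 + 4 + 4 + 5 + 4 + 2 + 3 + 2 + 2 = 77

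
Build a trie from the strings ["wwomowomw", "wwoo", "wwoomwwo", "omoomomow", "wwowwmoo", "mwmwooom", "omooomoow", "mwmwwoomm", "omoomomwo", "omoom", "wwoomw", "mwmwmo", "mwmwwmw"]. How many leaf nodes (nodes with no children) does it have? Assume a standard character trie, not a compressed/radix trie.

10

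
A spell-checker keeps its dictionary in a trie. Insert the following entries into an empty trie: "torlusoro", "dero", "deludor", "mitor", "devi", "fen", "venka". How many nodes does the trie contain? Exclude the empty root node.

33

For each word, the new-node count is its length minus the longest prefix already in the trie:
  "torlusoro" → 9 new (t, o, r, l, u, s, o, r, o)
  "dero" → 4 new (d, e, r, o)
  "deludor" → prefix "de" already present; 5 new (l, u, d, o, r)
  "mitor" → 5 new (m, i, t, o, r)
  "devi" → prefix "de" already present; 2 new (v, i)
  "fen" → 3 new (f, e, n)
  "venka" → 5 new (v, e, n, k, a)
Total nodes = 9 + 4 + 5 + 5 + 2 + 3 + 5 = 33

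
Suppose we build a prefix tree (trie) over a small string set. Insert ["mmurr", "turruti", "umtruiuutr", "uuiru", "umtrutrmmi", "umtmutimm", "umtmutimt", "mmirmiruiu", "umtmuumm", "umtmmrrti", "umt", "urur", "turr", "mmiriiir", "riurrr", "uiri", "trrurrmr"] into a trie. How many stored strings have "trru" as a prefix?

Traverse to the node for "trru", then collect every word in that subtree.
Words under "trru": trrurrmr
Count: 1

1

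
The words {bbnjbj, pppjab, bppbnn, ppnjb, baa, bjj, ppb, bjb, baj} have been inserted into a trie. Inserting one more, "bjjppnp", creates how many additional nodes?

4

"bjj" is already a path in the trie; the remaining "ppnp" must be added.
New nodes needed: |"bjjppnp"| − 3 = 7 − 3 = 4.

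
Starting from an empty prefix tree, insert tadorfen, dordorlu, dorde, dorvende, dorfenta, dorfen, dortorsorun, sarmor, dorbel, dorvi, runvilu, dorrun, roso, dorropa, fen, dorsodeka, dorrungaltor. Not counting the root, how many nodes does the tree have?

76

Count nodes per top-level branch (shared prefixes stored once):
  'd'-branch (dorbel, dorde, dordorlu, dorfen, dorfenta, dorropa, dorrun, dorrungaltor, dorsodeka, dortorsorun, dorvende, dorvi): 49 nodes
  'f'-branch (fen): 3 nodes
  'r'-branch (roso, runvilu): 10 nodes
  's'-branch (sarmor): 6 nodes
  't'-branch (tadorfen): 8 nodes
Sum: 76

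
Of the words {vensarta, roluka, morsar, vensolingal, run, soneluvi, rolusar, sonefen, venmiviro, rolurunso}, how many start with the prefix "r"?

Traverse to the node for "r", then collect every word in that subtree.
Words under "r": roluka, rolurunso, rolusar, run
Count: 4

4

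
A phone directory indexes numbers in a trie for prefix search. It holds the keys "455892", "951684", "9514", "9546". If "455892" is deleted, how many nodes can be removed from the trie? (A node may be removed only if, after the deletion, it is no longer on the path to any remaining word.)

A node on "455892"'s path can go only if nothing else ends at it or branches off below it.
No other word shares any prefix with "455892", so all 6 of its nodes go.
Nodes removed: 6

6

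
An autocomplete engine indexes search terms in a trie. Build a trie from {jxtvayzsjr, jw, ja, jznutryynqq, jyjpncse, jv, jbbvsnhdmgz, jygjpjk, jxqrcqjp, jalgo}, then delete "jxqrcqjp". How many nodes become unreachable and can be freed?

6

A node on "jxqrcqjp"'s path can go only if nothing else ends at it or branches off below it.
The suffix "qrcqjp" (6 nodes) is used only by "jxqrcqjp"; the node for "jx" still has the child "t", so pruning stops there.
Nodes removed: 6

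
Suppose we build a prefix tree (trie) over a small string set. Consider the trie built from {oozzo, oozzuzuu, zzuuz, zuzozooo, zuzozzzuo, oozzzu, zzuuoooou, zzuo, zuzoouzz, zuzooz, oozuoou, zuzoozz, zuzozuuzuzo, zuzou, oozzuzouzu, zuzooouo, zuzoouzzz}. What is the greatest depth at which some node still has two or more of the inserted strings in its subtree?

8

Look for the deepest trie node that still has at least two words in its subtree.
e.g. "zuzoouzz" and "zuzoouzzz" share the prefix "zuzoouzz" of length 8; no pair shares a longer one.
Longest shared-prefix length: 8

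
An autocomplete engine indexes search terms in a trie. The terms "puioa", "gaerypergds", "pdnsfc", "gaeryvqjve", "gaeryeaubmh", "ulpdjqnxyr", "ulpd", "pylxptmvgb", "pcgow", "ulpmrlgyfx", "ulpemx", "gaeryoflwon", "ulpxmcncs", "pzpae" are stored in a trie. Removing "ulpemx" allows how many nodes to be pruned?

3

Walk "ulpemx" from the leaf back toward the root, removing each node that no remaining word uses.
The suffix "emx" (3 nodes) is used only by "ulpemx"; the node for "ulp" still has the child "d", so pruning stops there.
Nodes removed: 3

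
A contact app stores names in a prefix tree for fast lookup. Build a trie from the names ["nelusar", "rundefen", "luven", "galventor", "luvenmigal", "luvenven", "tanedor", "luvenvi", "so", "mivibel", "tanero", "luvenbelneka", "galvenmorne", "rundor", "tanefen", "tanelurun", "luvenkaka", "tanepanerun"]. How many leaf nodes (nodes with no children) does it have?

A leaf is a node with no children — equivalently, the end of a word that is not a proper prefix of any other stored word.
Those words: "galvenmorne", "galventor", "luvenbelneka", "luvenkaka", "luvenmigal", "luvenven", "luvenvi", "mivibel", "nelusar", "rundefen", "rundor", "so", "tanedor", "tanefen", "tanelurun", "tanepanerun", "tanero"
Leaf count: 17

17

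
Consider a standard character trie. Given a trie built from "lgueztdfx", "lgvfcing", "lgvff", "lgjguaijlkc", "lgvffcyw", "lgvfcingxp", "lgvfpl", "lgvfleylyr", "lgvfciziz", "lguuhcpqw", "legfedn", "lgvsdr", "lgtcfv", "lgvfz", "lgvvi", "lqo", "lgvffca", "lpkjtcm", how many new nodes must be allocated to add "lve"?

The longest prefix of "lve" already in the trie is "l" (length 1).
New nodes needed: |"lve"| − 1 = 3 − 1 = 2.

2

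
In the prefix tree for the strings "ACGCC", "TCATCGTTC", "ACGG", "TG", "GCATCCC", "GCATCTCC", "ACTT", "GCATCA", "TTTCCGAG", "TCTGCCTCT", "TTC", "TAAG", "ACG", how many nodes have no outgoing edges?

Leaves are exactly the stored words that no other stored word extends.
Those words: "ACGCC", "ACGG", "ACTT", "GCATCA", "GCATCCC", "GCATCTCC", "TAAG", "TCATCGTTC", "TCTGCCTCT", "TG", "TTC", "TTTCCGAG"
Leaf count: 12

12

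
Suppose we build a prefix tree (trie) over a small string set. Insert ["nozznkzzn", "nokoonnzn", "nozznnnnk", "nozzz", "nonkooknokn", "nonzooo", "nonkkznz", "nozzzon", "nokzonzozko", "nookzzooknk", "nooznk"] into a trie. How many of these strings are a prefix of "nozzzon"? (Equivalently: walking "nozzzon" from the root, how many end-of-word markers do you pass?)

2

Check each prefix of "nozzzon" against the stored set — each match is an end-marker on the path.
Prefixes of the query that are stored words: "nozzz", "nozzzon"
Count: 2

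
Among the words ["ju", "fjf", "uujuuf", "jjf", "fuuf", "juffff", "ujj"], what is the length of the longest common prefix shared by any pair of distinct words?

2

The deepest shared node is where two words last agree before diverging.
"ju" and "juffff" agree on "ju" (2 characters) before diverging; nothing deeper is shared.
Longest shared-prefix length: 2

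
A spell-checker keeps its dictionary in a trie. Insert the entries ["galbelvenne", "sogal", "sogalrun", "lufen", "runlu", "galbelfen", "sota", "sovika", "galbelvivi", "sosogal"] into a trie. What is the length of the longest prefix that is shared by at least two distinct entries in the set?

7

Equivalently: take the maximum, over all pairs, of their longest common prefix length.
"galbelvenne" and "galbelvivi" agree on "galbelv" (7 characters) before diverging; nothing deeper is shared.
Longest shared-prefix length: 7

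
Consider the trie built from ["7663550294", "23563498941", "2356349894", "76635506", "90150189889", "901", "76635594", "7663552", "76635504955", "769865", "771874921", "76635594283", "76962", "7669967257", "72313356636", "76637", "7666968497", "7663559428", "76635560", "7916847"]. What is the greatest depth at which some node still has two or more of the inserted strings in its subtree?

Look for the deepest trie node that still has at least two words in its subtree.
"2356349894" and "23563498941" agree on "2356349894" (10 characters) before diverging; nothing deeper is shared.
Longest shared-prefix length: 10

10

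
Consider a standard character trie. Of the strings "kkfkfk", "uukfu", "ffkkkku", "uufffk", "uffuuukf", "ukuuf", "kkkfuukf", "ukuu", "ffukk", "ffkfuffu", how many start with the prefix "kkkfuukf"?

Walk to "kkkfuukf"; the words in its subtree are exactly those with that prefix.
Matches: "kkkfuukf"
Count: 1

1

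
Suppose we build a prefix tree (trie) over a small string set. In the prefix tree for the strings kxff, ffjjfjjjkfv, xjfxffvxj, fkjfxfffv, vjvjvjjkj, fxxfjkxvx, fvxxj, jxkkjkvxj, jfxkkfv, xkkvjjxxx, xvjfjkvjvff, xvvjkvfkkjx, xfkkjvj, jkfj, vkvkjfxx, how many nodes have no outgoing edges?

Leaves are exactly the stored words that no other stored word extends.
Those words: "ffjjfjjjkfv", "fkjfxfffv", "fvxxj", "fxxfjkxvx", "jfxkkfv", "jkfj", "jxkkjkvxj", "kxff", "vjvjvjjkj", "vkvkjfxx", "xfkkjvj", "xjfxffvxj", "xkkvjjxxx", "xvjfjkvjvff", "xvvjkvfkkjx"
Leaf count: 15

15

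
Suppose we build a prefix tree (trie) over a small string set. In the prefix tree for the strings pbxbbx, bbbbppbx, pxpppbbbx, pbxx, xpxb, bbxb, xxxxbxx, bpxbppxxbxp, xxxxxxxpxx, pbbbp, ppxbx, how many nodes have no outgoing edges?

Leaves are exactly the stored words that no other stored word extends.
Those words: "bbbbppbx", "bbxb", "bpxbppxxbxp", "pbbbp", "pbxbbx", "pbxx", "ppxbx", "pxpppbbbx", "xpxb", "xxxxbxx", "xxxxxxxpxx"
Leaf count: 11

11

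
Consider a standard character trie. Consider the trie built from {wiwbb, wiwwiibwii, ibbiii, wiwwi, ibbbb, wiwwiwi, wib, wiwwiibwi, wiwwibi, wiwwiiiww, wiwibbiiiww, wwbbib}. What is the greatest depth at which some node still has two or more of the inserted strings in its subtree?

Look for the deepest trie node that still has at least two words in its subtree.
e.g. "wiwwiibwi" and "wiwwiibwii" share the prefix "wiwwiibwi" of length 9; no pair shares a longer one.
Longest shared-prefix length: 9

9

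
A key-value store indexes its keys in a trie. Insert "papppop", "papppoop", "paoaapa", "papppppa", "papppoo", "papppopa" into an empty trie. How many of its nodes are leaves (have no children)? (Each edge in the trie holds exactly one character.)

4

Leaves are exactly the stored words that no other stored word extends.
Those words: "paoaapa", "papppoop", "papppopa", "papppppa"
Leaf count: 4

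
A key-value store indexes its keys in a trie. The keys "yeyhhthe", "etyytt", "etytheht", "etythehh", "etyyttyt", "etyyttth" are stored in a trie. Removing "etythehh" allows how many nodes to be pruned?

After clearing the end-marker at "etythehh", prune upward until reaching a node still needed by another word.
The suffix "h" (1 node) is used only by "etythehh"; the node for "etytheh" still has the child "t", so pruning stops there.
Nodes removed: 1

1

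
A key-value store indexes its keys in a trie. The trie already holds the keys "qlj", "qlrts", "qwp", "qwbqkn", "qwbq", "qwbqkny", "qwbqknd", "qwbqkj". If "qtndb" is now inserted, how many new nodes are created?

The longest prefix of "qtndb" already in the trie is "q" (length 1).
So 5 − 1 = 4 new nodes.

4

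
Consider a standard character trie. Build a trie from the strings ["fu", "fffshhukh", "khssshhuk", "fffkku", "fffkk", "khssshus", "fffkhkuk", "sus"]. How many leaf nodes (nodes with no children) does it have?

7

A leaf is a node with no children — equivalently, the end of a word that is not a proper prefix of any other stored word.
Those words: "fffkhkuk", "fffkku", "fffshhukh", "fu", "khssshhuk", "khssshus", "sus"
Leaf count: 7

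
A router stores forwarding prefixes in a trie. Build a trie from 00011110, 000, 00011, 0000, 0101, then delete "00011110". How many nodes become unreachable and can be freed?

Walk "00011110" from the leaf back toward the root, removing each node that no remaining word uses.
The suffix "110" (3 nodes) is used only by "00011110"; "00011" is itself a stored word, so pruning stops there.
Nodes removed: 3

3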